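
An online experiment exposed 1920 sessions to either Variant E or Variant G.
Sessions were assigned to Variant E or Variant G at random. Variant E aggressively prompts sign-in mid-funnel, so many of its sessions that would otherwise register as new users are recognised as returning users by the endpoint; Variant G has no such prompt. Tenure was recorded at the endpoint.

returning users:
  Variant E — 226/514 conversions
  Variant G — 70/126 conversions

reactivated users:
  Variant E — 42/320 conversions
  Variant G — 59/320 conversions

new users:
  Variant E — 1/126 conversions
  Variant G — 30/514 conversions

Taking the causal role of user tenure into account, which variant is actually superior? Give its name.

User tenure is downstream of the variant. One should not condition on a consequence of treatment, so the overall rates are the right comparison.
Pooled: Variant E 28.0% vs Variant G 16.6%; Variant E is higher overall.

Variant E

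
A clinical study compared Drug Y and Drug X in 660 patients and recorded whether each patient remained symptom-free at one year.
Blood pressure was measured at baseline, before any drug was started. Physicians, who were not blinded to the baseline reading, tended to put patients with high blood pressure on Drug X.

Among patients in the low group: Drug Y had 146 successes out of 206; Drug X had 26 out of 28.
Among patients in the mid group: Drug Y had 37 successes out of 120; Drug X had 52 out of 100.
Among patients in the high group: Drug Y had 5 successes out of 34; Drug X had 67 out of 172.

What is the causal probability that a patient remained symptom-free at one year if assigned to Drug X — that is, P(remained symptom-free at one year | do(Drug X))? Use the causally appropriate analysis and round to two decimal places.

0.62

Blood pressure is set before the drug has any effect — it is not caused by the drug — and it independently drives the outcome. That makes it a confounder, so the causal comparison is within blood pressure levels.
Standardising Drug X to the population blood pressure mix: 0.355·26/28 + 0.333·52/100 + 0.312·67/172 = 0.624.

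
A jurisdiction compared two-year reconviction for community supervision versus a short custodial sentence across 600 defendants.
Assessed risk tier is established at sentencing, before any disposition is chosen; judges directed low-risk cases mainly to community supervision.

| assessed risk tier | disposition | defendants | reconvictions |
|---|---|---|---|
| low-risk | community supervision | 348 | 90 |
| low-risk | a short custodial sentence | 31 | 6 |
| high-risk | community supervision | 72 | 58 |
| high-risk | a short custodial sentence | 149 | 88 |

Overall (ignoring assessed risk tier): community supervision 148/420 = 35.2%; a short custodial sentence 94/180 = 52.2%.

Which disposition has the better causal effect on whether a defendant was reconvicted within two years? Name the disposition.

a short custodial sentence

The stratified and pooled comparisons disagree (a short custodial sentence wins within each assessed risk tier; community supervision wins overall), so the answer turns on the causal role of assessed risk tier.
Since assessed risk tier is a pre-existing factor (not a product of the disposition) and it affects the outcome on its own, it is a confounder. The stratified rates, not the pooled rate, identify the causal effect.
Within each level — low-risk: 25.9% vs 19.4%; high-risk: 80.6% vs 59.1% — a short custodial sentence is lower every time.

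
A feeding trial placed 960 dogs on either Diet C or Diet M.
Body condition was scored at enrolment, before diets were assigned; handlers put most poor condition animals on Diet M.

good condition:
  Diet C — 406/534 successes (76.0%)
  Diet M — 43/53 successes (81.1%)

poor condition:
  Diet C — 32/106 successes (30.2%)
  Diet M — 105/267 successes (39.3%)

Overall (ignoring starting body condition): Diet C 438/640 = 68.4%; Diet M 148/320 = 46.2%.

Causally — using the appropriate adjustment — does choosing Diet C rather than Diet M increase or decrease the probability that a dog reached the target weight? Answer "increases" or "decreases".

decreases

The starting body condition-specific comparison favours Diet M throughout, but the pooled figures favour Diet C. The question is whether to condition on starting body condition.
Starting body condition satisfies the back-door criterion: it is not a descendant of the diet, and it blocks the spurious path from diet to outcome. Adjusting for it (i.e., using the within-starting body condition rates) gives the causal effect.
Within each level — good condition: 76.0% vs 81.1%; poor condition: 30.2% vs 39.3% — Diet M is higher every time.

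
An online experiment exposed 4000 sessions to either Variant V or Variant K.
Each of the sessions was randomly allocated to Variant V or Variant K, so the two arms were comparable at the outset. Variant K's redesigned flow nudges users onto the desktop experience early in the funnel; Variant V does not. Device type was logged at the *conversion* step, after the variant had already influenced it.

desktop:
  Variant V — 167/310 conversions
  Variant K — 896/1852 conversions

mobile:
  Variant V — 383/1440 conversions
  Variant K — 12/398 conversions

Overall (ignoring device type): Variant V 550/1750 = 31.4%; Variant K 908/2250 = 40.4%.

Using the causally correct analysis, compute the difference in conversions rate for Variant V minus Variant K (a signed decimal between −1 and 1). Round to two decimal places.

-0.09

The device type-specific comparison favours Variant V throughout, but the pooled figures favour Variant K. The question is whether to condition on device type.
Device type is recorded after the variant and is itself shifted by it — it sits on the causal path from variant to outcome. Conditioning on a mediator would strip out part of the effect we want; the pooled comparison gives the total causal effect.
The causal difference is the pooled difference: 0.314 − 0.404 = -0.089.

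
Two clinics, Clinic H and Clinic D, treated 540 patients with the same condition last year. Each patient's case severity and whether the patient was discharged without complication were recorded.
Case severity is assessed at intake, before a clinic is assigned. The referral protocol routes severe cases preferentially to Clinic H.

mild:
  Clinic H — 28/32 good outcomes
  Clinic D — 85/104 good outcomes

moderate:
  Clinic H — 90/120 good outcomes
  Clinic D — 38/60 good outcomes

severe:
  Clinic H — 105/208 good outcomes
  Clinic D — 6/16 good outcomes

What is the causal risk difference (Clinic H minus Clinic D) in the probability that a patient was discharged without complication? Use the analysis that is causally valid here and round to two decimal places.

Nothing the clinic does changes case severity; the imbalance is an allocation artefact. With case severity also predicting the outcome, the pooled figure is confounded, and the within-stratum comparison is the causal one.
Adjusting over the population distribution of case severity: 0.252·(0.875−0.817) + 0.333·(0.750−0.633) + 0.415·(0.505−0.375) = +0.107.

+0.11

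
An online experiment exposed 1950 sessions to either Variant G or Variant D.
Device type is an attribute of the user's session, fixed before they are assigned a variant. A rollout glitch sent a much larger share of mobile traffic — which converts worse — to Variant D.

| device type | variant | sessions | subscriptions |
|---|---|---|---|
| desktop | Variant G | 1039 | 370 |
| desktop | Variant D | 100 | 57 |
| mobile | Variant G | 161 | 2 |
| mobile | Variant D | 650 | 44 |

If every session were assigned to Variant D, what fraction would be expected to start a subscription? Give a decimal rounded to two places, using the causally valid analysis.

0.36

Since device type is a pre-existing factor (not a product of the variant) and it affects the outcome on its own, it is a confounder. The stratified rates, not the pooled rate, identify the causal effect.
Standardising Variant D to the population device type mix: 0.584·57/100 + 0.416·44/650 = 0.361.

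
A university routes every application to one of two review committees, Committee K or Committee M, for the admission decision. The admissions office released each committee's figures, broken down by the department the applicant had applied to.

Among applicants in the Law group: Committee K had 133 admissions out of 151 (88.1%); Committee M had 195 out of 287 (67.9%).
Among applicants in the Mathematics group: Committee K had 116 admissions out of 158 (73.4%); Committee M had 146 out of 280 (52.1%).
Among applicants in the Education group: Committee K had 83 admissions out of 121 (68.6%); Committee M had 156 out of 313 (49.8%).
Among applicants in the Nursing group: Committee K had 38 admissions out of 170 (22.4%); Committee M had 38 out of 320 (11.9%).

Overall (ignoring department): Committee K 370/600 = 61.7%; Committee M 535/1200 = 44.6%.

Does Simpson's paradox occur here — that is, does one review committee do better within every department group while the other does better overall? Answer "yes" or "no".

no

Within each department level (Law 88.1% vs 67.9%; Mathematics 73.4% vs 52.1%; Education 68.6% vs 49.8%; Nursing 22.4% vs 11.9%), Committee K has the higher rate every time. Pooled: 61.7% vs 44.6% — Committee K has the higher rate overall. They agree.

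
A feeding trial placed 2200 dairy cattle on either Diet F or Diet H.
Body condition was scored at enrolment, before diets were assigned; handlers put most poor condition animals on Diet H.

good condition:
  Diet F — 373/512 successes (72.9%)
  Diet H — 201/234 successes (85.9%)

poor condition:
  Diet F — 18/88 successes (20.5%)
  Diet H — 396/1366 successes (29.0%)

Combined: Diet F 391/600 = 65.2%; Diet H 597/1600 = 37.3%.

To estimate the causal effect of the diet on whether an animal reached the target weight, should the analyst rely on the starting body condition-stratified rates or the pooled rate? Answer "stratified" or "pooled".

stratified

Since starting body condition is a pre-existing factor (not a product of the diet) and it affects the outcome on its own, it is a confounder. The stratified rates, not the pooled rate, identify the causal effect.
Within each level — good condition: 72.9% vs 85.9%; poor condition: 20.5% vs 29.0% — Diet H is higher every time.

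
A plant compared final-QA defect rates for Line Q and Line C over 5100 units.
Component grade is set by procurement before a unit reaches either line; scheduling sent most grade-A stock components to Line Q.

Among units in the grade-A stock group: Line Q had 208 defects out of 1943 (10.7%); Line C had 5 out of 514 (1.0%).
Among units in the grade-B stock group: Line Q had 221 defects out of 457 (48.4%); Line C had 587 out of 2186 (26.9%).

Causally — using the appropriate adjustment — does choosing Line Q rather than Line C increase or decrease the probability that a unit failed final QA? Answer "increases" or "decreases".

Since component grade is a pre-existing factor (not a product of the line) and it affects the outcome on its own, it is a confounder. The stratified rates, not the pooled rate, identify the causal effect.
Within each level — grade-A stock: 10.7% vs 1.0%; grade-B stock: 48.4% vs 26.9% — Line C is lower every time.

increases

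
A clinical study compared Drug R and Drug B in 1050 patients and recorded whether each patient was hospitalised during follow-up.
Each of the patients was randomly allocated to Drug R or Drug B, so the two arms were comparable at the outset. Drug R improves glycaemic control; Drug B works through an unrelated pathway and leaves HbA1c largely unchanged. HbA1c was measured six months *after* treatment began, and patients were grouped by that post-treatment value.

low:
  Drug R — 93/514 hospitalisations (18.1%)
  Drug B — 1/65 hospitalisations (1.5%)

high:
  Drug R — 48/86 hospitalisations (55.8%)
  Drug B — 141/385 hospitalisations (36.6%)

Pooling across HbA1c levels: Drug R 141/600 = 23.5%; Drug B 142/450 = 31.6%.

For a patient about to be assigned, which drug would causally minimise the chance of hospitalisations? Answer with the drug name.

Because the drug influences HbA1c, HbA1c is a post-treatment mediator, not a confounder. Stratifying on it would bias the estimate; the causal effect is the crude pooled difference.
Pooled: Drug R 23.5% vs Drug B 31.6%; Drug R is lower overall.

Drug R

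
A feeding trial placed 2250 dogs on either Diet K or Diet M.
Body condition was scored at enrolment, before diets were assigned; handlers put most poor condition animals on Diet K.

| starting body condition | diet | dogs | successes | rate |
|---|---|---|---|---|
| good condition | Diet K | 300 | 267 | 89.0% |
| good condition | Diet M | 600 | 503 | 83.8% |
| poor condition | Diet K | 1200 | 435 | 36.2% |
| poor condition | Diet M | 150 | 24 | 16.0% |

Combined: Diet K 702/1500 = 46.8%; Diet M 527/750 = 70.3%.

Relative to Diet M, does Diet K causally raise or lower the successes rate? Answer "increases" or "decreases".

Here starting body condition is a common cause — it drives both which diet a case falls under and the outcome. The crude comparison mixes populations; the stratum-specific rates are the causally relevant ones.
Within each level — good condition: 89.0% vs 83.8%; poor condition: 36.2% vs 16.0% — Diet K is higher every time.

increases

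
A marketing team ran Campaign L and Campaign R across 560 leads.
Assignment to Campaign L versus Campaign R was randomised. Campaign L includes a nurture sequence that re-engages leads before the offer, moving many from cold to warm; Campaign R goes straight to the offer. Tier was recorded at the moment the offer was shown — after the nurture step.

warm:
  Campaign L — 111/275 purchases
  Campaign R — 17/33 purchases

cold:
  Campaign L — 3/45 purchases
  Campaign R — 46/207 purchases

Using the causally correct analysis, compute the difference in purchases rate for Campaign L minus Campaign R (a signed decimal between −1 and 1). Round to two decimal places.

+0.09

Within every engagement tier level Campaign R has the higher rate, yet pooled Campaign L does — Simpson's reversal.
Engagement tier lies on the pathway campaign → engagement tier → outcome, so adjusting for it blocks the indirect effect. For the total causal effect of campaign, use the unadjusted pooled rates.
The causal difference is the pooled difference: 0.356 − 0.263 = +0.094.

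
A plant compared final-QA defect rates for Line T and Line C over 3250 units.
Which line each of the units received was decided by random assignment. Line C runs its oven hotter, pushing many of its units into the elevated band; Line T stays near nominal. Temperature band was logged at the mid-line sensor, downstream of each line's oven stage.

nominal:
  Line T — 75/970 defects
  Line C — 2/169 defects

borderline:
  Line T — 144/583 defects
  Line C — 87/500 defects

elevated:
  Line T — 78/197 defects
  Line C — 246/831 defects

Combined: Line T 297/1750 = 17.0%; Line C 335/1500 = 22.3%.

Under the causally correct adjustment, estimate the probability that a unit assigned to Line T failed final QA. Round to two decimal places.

Within every in-process temperature band level Line C has the lower rate, yet pooled Line T does — Simpson's reversal.
Because the line influences in-process temperature band, in-process temperature band is a post-treatment mediator, not a confounder. Stratifying on it would bias the estimate; the causal effect is the crude pooled difference.
So P(outcome | do(Line T)) is just the pooled rate for Line T: 297/1750 = 0.170.

0.17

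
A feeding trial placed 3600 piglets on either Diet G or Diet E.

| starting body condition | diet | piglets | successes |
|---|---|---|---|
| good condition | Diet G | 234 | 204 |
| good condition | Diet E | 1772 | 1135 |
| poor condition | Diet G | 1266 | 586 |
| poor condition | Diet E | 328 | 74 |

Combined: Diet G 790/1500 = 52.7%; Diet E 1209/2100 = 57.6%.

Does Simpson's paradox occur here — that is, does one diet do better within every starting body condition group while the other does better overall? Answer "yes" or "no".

yes

Within each starting body condition level (good condition 87.2% vs 64.1%; poor condition 46.3% vs 22.6%), Diet G has the higher rate every time. Pooled: 52.7% vs 57.6% — Diet E has the higher rate overall. The two comparisons disagree.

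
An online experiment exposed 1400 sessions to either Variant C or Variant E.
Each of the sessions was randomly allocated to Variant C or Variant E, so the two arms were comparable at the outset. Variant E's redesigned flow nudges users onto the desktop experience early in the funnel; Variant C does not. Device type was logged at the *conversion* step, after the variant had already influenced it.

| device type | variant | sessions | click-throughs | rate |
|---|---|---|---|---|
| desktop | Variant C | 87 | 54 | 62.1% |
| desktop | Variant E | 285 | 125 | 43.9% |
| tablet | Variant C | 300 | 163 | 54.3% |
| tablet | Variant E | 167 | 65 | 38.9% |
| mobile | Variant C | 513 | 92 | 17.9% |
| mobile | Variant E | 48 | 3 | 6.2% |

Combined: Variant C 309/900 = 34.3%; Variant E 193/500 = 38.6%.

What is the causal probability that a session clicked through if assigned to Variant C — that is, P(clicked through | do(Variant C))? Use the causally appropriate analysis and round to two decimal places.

0.34

Device type here is a post-treatment variable shaped by the variant; conditioning on it would introduce bias rather than remove it. The overall comparison is the causal one.
So P(outcome | do(Variant C)) is just the pooled rate for Variant C: 309/900 = 0.343.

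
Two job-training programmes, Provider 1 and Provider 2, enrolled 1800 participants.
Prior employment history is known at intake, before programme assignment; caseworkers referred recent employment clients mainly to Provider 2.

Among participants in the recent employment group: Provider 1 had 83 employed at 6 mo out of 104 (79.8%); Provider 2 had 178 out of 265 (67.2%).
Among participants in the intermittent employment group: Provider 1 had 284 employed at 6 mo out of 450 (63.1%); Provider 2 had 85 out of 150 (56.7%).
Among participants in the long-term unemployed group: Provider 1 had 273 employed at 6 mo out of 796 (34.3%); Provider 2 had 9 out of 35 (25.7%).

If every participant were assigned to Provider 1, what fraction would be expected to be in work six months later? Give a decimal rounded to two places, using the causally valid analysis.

0.53

Nothing the programme does changes prior employment history; the imbalance is an allocation artefact. With prior employment history also predicting the outcome, the pooled figure is confounded, and the within-stratum comparison is the causal one.
Standardising Provider 1 to the population prior employment history mix: 0.205·83/104 + 0.333·284/450 + 0.462·273/796 = 0.532.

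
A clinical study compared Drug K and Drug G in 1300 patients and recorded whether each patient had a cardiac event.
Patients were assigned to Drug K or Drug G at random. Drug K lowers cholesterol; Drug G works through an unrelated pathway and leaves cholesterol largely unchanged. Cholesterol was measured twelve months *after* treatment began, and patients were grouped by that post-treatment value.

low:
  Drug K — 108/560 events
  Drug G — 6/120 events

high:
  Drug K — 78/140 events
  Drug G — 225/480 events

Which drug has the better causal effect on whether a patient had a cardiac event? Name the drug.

Drug K

Within every cholesterol level Drug G has the lower rate, yet pooled Drug K does — Simpson's reversal.
Cholesterol is recorded after the drug and is itself shifted by it — it sits on the causal path from drug to outcome. Conditioning on a mediator would strip out part of the effect we want; the pooled comparison gives the total causal effect.
Pooled: Drug K 26.6% vs Drug G 38.5%; Drug K is lower overall.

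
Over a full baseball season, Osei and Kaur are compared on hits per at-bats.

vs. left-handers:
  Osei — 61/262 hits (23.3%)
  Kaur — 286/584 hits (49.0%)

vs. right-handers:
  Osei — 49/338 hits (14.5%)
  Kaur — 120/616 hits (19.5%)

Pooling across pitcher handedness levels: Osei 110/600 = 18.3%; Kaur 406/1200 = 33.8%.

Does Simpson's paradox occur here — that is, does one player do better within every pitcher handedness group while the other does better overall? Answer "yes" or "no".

Within each pitcher handedness level (vs. left-handers 23.3% vs 49.0%; vs. right-handers 14.5% vs 19.5%), Kaur has the higher rate every time. Pooled: 18.3% vs 33.8% — Kaur has the higher rate overall. They agree.

no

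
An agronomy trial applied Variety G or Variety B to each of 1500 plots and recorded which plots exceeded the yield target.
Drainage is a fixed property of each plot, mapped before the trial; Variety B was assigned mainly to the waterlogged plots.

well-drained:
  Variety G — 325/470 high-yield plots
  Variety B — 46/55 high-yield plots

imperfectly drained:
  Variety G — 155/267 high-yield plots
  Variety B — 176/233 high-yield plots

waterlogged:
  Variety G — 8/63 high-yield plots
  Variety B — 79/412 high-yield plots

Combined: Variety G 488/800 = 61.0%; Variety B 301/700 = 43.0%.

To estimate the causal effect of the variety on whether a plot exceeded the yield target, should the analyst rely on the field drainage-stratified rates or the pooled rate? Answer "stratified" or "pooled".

The imbalance in field drainage arose from how plots were allocated, not from anything the variety did; and field drainage independently affects the outcome. The pooled gap is confounded — condition on field drainage.
Within each level — well-drained: 69.1% vs 83.6%; imperfectly drained: 58.1% vs 75.5%; waterlogged: 12.7% vs 19.2% — Variety B is higher every time.

stratified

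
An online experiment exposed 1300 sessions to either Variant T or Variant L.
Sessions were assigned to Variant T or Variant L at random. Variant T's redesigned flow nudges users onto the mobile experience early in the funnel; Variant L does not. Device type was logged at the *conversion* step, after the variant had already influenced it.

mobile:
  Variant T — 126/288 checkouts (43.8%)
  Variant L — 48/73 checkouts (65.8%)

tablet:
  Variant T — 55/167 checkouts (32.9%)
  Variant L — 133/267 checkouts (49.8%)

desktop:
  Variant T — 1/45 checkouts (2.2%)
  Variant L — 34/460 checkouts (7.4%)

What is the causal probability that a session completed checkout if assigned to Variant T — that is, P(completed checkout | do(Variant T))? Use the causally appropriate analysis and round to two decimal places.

0.36

Because the variant influences device type, device type is a post-treatment mediator, not a confounder. Stratifying on it would bias the estimate; the causal effect is the crude pooled difference.
So P(outcome | do(Variant T)) is just the pooled rate for Variant T: 182/500 = 0.364.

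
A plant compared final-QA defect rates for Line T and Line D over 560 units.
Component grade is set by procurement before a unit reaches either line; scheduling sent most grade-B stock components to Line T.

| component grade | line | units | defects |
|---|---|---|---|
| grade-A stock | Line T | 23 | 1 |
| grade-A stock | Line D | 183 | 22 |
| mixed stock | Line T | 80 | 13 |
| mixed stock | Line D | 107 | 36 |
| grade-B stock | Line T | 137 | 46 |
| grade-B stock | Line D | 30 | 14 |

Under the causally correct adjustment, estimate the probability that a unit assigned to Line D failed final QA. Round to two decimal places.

Within every component grade level Line T has the lower rate, yet pooled Line D does — Simpson's reversal.
Nothing the line does changes component grade; the imbalance is an allocation artefact. With component grade also predicting the outcome, the pooled figure is confounded, and the within-stratum comparison is the causal one.
Standardising Line D to the population component grade mix: 0.368·22/183 + 0.334·36/107 + 0.298·14/30 = 0.296.

0.30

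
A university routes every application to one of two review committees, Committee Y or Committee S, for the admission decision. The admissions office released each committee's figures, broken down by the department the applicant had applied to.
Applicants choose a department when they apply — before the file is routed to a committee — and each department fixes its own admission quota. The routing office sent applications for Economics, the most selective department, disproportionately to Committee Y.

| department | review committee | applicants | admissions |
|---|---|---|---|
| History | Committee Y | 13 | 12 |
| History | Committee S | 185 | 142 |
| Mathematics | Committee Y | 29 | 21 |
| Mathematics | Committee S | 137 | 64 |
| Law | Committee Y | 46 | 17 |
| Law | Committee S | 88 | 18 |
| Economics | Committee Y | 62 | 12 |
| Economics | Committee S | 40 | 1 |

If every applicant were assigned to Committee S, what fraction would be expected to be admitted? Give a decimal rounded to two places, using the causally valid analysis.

Nothing the review committee does changes department; the imbalance is an allocation artefact. With department also predicting the outcome, the pooled figure is confounded, and the within-stratum comparison is the causal one.
Standardising Committee S to the population department mix: 0.330·142/185 + 0.277·64/137 + 0.223·18/88 + 0.170·1/40 = 0.432.

0.43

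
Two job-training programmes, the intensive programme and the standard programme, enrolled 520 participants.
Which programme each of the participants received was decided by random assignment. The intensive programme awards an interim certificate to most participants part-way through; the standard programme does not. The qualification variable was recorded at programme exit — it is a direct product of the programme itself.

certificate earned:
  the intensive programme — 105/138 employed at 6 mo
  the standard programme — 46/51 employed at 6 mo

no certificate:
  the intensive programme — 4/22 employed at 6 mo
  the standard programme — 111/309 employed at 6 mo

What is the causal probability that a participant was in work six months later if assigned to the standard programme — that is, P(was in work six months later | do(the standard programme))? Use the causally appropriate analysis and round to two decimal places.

0.44

The stratified and pooled comparisons disagree (the standard programme wins within each qualification attained during the programme; the intensive programme wins overall), so the answer turns on the causal role of qualification attained during the programme.
Qualification attained during the programme here is a post-treatment variable shaped by the programme; conditioning on it would introduce bias rather than remove it. The overall comparison is the causal one.
So P(outcome | do(the standard programme)) is just the pooled rate for the standard programme: 157/360 = 0.436.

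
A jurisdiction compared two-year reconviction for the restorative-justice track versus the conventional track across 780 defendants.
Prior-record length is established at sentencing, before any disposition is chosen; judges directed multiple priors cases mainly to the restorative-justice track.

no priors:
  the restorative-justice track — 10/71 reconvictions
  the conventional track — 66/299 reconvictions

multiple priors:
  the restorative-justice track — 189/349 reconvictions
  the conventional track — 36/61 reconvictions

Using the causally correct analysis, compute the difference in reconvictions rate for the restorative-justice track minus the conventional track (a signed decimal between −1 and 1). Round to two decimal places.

-0.06

the restorative-justice track is lower inside every prior-record length stratum but the conventional track is lower in aggregate. Whether to stratify depends on how prior-record length relates to the disposition.
Nothing the disposition does changes prior-record length; the imbalance is an allocation artefact. With prior-record length also predicting the outcome, the pooled figure is confounded, and the within-stratum comparison is the causal one.
Adjusting over the population distribution of prior-record length: 0.474·(0.141−0.221) + 0.526·(0.542−0.590) = -0.063.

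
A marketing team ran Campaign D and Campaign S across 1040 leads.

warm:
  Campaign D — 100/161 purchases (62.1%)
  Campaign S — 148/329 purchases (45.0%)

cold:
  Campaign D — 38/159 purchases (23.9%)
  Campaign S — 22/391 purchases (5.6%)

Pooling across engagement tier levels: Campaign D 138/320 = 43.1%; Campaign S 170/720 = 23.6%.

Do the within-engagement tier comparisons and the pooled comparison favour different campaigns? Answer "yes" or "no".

no

Within each engagement tier level (warm 62.1% vs 45.0%; cold 23.9% vs 5.6%), Campaign D has the higher rate every time. Pooled: 43.1% vs 23.6% — Campaign D has the higher rate overall. They agree.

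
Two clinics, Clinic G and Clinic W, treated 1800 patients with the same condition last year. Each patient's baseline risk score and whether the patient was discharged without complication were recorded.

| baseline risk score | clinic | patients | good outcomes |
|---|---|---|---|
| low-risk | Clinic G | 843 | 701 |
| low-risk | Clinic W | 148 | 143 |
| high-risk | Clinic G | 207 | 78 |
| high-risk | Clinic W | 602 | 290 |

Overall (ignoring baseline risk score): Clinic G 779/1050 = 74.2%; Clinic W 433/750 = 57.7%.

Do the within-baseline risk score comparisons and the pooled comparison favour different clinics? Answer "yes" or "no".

Within each baseline risk score level (low-risk 83.2% vs 96.6%; high-risk 37.7% vs 48.2%), Clinic W has the higher rate every time. Pooled: 74.2% vs 57.7% — Clinic G has the higher rate overall. The two comparisons disagree.

yes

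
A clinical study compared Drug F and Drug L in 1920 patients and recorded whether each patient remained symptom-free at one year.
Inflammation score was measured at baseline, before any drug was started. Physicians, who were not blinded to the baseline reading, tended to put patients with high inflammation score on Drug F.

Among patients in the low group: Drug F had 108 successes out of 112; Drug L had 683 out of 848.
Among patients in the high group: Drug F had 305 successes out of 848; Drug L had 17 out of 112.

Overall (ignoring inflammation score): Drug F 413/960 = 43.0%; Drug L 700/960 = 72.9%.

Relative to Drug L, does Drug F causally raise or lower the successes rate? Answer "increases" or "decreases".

Here inflammation score is a common cause — it drives both which drug a case falls under and the outcome. The crude comparison mixes populations; the stratum-specific rates are the causally relevant ones.
Within each level — low: 96.4% vs 80.5%; high: 36.0% vs 15.2% — Drug F is higher every time.

increases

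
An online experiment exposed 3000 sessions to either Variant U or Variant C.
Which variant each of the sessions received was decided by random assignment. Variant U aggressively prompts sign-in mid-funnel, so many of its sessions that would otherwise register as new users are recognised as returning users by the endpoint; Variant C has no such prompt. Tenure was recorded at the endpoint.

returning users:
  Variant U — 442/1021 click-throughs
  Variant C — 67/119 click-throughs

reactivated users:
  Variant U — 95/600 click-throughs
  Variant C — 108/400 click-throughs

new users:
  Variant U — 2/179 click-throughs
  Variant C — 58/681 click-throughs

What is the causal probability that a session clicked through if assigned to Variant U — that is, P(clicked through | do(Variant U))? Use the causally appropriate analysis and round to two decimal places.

0.30

The stratified and pooled comparisons disagree (Variant C wins within each user tenure; Variant U wins overall), so the answer turns on the causal role of user tenure.
User tenure lies on the pathway variant → user tenure → outcome, so adjusting for it blocks the indirect effect. For the total causal effect of variant, use the unadjusted pooled rates.
So P(outcome | do(Variant U)) is just the pooled rate for Variant U: 539/1800 = 0.299.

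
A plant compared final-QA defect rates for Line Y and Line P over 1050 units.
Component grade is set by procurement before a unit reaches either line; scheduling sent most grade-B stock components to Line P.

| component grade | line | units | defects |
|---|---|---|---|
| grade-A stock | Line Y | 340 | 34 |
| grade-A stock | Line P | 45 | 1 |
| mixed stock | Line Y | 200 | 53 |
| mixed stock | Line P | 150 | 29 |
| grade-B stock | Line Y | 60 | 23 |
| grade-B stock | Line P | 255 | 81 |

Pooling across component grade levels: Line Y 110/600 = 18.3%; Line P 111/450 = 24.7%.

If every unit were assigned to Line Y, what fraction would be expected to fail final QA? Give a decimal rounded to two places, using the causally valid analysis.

0.24

The stratified and pooled comparisons disagree (Line P wins within each component grade; Line Y wins overall), so the answer turns on the causal role of component grade.
Here component grade is a common cause — it drives both which line a case falls under and the outcome. The crude comparison mixes populations; the stratum-specific rates are the causally relevant ones.
Standardising Line Y to the population component grade mix: 0.367·34/340 + 0.333·53/200 + 0.300·23/60 = 0.240.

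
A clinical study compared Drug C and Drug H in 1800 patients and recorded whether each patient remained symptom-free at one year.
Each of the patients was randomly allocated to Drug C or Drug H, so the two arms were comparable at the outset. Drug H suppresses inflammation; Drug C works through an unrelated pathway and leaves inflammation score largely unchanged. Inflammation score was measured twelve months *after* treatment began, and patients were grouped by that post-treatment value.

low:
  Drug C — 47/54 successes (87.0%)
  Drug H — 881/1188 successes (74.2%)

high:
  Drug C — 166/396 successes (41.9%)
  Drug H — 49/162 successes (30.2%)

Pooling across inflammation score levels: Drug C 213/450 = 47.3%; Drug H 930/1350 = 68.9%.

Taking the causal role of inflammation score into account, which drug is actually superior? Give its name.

Drug H

Drug C is higher inside every inflammation score stratum but Drug H is higher in aggregate. Whether to stratify depends on how inflammation score relates to the drug.
Inflammation score is downstream of the drug. One should not condition on a consequence of treatment, so the overall rates are the right comparison.
Pooled: Drug C 47.3% vs Drug H 68.9%; Drug H is higher overall.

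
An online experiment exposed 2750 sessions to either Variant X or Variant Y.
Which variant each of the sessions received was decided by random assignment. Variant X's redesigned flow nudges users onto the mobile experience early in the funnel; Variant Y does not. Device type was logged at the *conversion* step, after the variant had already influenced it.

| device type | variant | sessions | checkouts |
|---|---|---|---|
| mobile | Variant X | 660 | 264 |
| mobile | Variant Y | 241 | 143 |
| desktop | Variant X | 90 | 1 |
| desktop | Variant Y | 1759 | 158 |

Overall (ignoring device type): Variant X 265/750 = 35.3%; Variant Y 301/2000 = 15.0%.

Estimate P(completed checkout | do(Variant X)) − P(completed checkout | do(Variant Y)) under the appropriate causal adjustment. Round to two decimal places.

+0.20

Variant Y is higher inside every device type stratum but Variant X is higher in aggregate. Whether to stratify depends on how device type relates to the variant.
The distribution of device type is itself part of what the variant does — it is an intermediate outcome. Holding it fixed would remove that part of the effect; the total effect is the pooled difference.
The causal difference is the pooled difference: 0.353 − 0.150 = +0.203.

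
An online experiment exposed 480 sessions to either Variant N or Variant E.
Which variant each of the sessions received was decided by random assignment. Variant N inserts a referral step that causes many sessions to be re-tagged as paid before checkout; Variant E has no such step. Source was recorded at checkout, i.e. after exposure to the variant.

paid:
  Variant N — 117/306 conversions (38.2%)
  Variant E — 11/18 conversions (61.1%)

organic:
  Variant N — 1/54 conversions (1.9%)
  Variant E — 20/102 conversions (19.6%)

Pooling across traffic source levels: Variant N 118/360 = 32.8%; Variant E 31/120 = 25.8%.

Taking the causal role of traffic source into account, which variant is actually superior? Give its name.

Variant N

Within every traffic source level Variant E has the higher rate, yet pooled Variant N does — Simpson's reversal.
The distribution of traffic source is itself part of what the variant does — it is an intermediate outcome. Holding it fixed would remove that part of the effect; the total effect is the pooled difference.
Pooled: Variant N 32.8% vs Variant E 25.8%; Variant N is higher overall.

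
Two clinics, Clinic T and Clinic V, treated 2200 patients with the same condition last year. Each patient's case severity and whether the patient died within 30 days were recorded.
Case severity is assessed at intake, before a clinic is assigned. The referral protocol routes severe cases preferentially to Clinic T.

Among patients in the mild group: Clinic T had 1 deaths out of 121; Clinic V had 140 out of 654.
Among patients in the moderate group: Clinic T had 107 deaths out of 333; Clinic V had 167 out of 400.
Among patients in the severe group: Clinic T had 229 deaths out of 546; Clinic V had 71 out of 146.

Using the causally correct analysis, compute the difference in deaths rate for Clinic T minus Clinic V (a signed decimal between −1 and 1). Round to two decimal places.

-0.13

Within every case severity level Clinic T has the lower rate, yet pooled Clinic V does — Simpson's reversal.
Nothing the clinic does changes case severity; the imbalance is an allocation artefact. With case severity also predicting the outcome, the pooled figure is confounded, and the within-stratum comparison is the causal one.
Adjusting over the population distribution of case severity: 0.352·(0.008−0.214) + 0.333·(0.321−0.417) + 0.315·(0.419−0.486) = -0.126.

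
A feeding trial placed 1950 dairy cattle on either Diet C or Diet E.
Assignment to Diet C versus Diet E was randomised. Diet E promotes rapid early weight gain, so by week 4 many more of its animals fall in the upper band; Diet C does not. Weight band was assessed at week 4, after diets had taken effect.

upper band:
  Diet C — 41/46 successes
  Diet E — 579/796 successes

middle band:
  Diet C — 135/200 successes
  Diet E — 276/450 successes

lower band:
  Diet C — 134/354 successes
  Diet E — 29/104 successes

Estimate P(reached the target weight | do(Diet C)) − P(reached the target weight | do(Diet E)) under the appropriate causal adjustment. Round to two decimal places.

-0.14

Stratifying would compare diets among dairy cattle the diets themselves sorted into week-4 weight band groups — a form of selection on an intermediate. The unconditioned pooled rates give the total causal effect.
The causal difference is the pooled difference: 0.517 − 0.655 = -0.138.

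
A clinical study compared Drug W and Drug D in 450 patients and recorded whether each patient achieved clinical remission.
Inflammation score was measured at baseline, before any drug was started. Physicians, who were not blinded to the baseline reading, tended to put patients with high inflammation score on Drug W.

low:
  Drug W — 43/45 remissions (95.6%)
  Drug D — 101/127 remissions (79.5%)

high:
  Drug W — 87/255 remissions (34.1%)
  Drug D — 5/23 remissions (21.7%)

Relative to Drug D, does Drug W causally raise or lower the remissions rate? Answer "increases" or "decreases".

Since inflammation score is a pre-existing factor (not a product of the drug) and it affects the outcome on its own, it is a confounder. The stratified rates, not the pooled rate, identify the causal effect.
Within each level — low: 95.6% vs 79.5%; high: 34.1% vs 21.7% — Drug W is higher every time.

increases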